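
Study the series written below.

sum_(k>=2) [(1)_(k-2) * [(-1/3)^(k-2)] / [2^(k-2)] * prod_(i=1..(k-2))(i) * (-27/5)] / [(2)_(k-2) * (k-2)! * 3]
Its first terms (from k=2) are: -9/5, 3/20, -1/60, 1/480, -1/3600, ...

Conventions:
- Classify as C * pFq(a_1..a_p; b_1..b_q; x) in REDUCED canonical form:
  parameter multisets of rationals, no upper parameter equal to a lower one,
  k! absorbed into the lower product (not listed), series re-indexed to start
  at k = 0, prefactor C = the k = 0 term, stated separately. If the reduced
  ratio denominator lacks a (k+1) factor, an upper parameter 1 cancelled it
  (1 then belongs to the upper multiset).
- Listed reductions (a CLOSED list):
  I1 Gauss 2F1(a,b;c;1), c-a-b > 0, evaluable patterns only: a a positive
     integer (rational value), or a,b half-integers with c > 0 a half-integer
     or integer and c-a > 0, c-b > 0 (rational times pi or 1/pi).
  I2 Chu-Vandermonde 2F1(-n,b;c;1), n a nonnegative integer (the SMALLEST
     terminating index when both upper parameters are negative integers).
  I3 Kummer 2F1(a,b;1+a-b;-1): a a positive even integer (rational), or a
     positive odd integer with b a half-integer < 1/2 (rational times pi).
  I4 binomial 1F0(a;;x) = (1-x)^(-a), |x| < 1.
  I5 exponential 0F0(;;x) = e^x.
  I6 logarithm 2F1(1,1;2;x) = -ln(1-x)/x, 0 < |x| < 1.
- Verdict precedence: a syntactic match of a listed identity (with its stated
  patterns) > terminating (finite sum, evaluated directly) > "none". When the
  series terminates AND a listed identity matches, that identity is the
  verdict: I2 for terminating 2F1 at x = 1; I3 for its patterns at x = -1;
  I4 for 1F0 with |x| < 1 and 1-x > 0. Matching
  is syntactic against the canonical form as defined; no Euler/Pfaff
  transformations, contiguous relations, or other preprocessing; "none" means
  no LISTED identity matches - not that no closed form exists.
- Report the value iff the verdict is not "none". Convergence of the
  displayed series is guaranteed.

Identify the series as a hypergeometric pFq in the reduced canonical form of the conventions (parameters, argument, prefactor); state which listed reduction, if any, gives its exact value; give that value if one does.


x = -1/6 here; the reduced form reads 2F1, upper {1, 1}, lower {2}, C = -9/5. Verdict: logarithm (I6) fires (the logarithm: parameters (1,1;2), x = -1/6). Sum: (-54/5) * ln(7/6).

Key step: from the first term -9/5: the constant factors (C = -9/5, x = -1/6) combine into one prefactor.
Consecutive-term ratio: r(k) = (-1/6) * (k+1) (k+1) / [(k+2) (k+1)] - rational in k, leading ratio (-1/6); with t_0 = -9/5, classification follows.


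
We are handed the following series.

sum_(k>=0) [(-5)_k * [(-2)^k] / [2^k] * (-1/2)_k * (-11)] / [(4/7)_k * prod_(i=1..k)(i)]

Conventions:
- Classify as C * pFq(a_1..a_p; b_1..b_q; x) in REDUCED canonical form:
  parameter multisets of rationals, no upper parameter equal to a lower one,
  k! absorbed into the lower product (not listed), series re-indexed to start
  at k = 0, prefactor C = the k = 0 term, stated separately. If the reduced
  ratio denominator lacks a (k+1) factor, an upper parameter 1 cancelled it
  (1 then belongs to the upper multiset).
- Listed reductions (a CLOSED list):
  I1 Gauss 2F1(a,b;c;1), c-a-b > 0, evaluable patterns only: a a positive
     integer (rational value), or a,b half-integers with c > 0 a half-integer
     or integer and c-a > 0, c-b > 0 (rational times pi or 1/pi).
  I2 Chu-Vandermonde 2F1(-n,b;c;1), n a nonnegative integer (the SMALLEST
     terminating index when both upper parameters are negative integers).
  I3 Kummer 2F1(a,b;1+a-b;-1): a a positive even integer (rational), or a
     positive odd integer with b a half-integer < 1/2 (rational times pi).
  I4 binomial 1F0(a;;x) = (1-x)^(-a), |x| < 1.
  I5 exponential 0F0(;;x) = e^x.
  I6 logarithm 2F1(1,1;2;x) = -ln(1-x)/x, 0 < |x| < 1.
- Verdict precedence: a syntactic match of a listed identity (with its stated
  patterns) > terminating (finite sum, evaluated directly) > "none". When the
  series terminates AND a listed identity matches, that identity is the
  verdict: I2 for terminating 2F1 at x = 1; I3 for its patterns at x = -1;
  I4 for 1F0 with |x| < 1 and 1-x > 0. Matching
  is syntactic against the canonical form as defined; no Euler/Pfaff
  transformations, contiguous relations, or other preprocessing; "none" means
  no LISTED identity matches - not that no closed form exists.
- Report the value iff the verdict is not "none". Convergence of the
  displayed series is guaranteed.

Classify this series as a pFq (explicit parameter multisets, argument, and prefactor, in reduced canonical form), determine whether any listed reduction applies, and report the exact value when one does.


Reduced: x = -1, 2F1, upper = {-5, -1/2}, lower = {4/7}, C = -11. Verdict: terminating (-5 upstairs). 6 nonzero terms in all; added directly. Exact value: 11406289/122880.

The tell: t_0 being -11, the product of the first k integers (C = -11, x = -1) is k!.
Step ratio: r(k) = (-1) * (k-5) (k-1/2) / [(k+4/7) (k+1)] - poly over poly, x = (-1) from leading terms; C = -11 at k = 0.


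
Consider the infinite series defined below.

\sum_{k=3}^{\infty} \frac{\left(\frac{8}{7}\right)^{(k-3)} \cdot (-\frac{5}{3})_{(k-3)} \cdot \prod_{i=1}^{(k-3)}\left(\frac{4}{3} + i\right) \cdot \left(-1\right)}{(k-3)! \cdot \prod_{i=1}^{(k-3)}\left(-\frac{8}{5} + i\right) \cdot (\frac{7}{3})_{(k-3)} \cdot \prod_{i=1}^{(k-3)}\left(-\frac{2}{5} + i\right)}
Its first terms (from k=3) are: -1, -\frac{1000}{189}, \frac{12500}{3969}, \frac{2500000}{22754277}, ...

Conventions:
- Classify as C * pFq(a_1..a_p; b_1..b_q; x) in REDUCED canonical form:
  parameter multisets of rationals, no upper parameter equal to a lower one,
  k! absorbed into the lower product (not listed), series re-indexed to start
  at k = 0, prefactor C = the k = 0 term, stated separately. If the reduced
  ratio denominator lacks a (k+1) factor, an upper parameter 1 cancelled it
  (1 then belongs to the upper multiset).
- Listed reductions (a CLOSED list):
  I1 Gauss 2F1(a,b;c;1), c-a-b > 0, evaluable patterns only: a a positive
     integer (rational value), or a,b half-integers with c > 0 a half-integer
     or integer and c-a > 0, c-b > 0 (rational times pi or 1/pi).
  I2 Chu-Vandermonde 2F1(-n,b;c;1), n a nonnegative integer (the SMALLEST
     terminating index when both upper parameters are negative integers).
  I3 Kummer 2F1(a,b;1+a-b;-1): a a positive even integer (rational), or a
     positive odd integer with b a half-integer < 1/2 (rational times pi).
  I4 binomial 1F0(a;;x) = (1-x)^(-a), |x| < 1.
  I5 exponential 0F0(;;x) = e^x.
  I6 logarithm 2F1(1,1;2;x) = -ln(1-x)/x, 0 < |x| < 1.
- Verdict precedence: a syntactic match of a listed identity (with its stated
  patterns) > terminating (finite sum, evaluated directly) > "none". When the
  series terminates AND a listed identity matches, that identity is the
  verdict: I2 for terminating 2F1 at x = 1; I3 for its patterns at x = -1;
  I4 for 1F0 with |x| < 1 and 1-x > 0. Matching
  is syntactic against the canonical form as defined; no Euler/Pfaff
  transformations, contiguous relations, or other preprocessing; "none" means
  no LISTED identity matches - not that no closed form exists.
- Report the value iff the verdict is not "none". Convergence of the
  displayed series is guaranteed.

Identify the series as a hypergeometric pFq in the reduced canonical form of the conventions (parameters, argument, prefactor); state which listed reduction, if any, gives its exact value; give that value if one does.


Prefactor -1, argument \frac{8}{7}: 1F2 with upper {-\frac{5}{3}} over lower {-\frac{3}{5}, \frac{3}{5}}. Verdict: none - this 1F2 at x = \frac{8}{7} matches no listed pattern, and upper {-\frac{5}{3}} holds no stopper.

Structural cue: t_0 = -1 here, and the running product (C = -1, x = 8/7) telescopes to a rising factorial.
Adjacent-term ratio: r(k) = \frac{8}{7} * (k-\frac{5}{3}) / [(k-\frac{3}{5}) (k+\frac{3}{5}) (k+1)] - rational; roots negated = parameters, x = \frac{8}{7}, C = -1.


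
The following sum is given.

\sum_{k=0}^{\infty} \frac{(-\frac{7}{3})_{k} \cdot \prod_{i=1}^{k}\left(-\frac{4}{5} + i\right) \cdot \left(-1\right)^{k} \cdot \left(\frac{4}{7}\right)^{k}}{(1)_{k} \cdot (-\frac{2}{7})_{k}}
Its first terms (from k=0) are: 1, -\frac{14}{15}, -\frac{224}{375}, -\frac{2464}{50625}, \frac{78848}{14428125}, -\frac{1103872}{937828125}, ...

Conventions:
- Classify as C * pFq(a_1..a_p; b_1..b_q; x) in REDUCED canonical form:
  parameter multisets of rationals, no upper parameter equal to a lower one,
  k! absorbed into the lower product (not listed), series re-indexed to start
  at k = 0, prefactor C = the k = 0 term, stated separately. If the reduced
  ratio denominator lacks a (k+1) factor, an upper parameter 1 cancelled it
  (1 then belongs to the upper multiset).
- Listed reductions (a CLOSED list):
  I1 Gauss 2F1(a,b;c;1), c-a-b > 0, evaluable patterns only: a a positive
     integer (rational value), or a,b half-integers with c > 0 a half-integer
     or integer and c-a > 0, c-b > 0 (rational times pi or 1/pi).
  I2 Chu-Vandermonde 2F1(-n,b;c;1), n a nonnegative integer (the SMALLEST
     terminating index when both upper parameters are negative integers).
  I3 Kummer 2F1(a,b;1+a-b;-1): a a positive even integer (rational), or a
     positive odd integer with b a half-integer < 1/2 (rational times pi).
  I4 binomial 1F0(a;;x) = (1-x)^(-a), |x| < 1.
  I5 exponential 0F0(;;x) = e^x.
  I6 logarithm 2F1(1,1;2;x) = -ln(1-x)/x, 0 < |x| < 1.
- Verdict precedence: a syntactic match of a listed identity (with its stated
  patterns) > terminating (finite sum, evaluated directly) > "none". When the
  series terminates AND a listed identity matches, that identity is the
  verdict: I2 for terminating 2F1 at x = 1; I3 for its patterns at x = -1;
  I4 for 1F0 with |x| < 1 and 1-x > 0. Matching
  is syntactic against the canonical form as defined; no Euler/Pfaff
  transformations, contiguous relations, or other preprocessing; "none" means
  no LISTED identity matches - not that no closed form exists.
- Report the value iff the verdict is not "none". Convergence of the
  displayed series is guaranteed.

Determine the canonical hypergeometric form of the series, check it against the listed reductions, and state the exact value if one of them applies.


Structural cue: t_0 = 1 here, and the running product (C = 1, x = -4/7) telescopes to a rising factorial.
Step ratio: r(k) = -\frac{4}{7} * (k-\frac{7}{3}) (k+\frac{1}{5}) / [(k-\frac{2}{7}) (k+1)] - poly over poly, x = -\frac{4}{7} from leading terms; C = 1 at k = 0.

Canonical form: C = 1 times 2F1 with upper {-\frac{7}{3}, \frac{1}{5}}, lower {-\frac{2}{7}}, x = -\frac{4}{7}. Verdict: none - this 2F1 at x = -\frac{4}{7} matches no listed pattern, and upper {-\frac{7}{3}, \frac{1}{5}} holds no stopper.


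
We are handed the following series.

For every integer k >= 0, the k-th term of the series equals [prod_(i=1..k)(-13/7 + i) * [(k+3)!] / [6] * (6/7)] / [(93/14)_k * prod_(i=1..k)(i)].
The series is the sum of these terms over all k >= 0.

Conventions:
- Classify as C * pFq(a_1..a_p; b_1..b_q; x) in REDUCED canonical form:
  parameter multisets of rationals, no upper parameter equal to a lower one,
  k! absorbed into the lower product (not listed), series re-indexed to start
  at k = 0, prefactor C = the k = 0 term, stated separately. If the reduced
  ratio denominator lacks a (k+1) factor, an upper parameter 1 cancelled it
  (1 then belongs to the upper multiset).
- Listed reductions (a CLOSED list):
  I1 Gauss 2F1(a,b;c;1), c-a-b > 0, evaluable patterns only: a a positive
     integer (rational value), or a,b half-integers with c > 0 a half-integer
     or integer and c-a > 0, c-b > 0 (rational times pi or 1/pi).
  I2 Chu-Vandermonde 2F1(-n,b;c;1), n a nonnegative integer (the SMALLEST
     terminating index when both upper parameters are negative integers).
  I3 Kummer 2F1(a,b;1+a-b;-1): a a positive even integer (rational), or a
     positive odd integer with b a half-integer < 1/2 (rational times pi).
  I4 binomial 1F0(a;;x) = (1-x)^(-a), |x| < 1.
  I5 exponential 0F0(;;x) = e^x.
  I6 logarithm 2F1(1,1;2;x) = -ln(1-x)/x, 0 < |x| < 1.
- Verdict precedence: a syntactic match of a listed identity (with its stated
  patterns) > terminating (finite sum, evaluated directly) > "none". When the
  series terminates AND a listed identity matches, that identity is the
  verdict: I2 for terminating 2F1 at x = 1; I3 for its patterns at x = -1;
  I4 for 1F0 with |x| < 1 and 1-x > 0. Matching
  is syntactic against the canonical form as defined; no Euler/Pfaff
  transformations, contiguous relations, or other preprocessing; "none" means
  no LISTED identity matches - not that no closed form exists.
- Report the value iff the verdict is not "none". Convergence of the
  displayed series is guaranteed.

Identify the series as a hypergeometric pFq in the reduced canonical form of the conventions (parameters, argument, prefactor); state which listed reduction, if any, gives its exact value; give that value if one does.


This is 6/7 * 2F1(-6/7, 4; 93/14; 1) in reduced canonical form. Verdict: Gauss's theorem (I1) fires (x = 1: the Gamma ratio telescopes since c-a-b = 7/2 > 0 and a = 4 in Z>0). Value: 496910/1294139.

Key step: t_0 being 6/7, the running product (C = 6/7) telescopes to a rising factorial.
Step ratio: r(k) = 1 * (k-6/7) (k+4) / [(k+93/14) (k+1)] ; factor over Q: parameters, x = 1, and C = 6/7.


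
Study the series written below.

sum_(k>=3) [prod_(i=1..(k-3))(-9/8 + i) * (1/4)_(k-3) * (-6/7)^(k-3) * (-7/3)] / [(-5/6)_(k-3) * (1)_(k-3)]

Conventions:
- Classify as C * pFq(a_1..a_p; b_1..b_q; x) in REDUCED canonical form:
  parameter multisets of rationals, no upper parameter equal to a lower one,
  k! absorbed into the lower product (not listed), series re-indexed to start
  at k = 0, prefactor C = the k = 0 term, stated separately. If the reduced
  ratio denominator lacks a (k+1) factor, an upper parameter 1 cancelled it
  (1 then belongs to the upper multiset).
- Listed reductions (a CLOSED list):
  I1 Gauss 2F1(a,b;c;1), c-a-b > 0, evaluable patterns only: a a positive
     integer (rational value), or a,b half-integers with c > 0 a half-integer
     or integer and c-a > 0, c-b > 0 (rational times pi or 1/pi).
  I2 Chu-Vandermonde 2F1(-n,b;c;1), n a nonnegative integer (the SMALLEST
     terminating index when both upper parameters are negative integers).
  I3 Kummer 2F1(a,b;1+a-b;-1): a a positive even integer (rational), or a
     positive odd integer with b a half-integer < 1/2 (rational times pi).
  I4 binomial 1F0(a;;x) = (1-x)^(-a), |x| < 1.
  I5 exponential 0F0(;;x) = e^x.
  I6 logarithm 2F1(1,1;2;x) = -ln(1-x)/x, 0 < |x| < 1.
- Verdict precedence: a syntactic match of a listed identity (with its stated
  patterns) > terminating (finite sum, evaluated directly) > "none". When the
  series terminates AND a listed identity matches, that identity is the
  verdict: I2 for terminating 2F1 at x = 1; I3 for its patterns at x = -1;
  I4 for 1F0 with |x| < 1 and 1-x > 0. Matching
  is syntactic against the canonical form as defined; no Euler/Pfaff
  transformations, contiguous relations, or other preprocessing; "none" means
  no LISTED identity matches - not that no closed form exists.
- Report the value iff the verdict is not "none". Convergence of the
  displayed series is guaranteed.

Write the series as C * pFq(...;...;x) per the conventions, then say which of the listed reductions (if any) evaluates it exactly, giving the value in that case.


Prefactor -7/3, argument -6/7: 2F1 with upper {-1/8, 1/4} over lower {-5/6}. Verdict: no listed reduction: x = -6/7 and upper {-1/8, 1/4} fail every I1-I6 pattern.

First insight: x = (-6/7) and (1)_k (C = -7/3) is k! itself.
Ratio: r(k) = (-6/7) * (k-1/8) (k+1/4) / [(k-5/6) (k+1)] - rational; roots negated = parameters, x = (-6/7), C = -7/3.


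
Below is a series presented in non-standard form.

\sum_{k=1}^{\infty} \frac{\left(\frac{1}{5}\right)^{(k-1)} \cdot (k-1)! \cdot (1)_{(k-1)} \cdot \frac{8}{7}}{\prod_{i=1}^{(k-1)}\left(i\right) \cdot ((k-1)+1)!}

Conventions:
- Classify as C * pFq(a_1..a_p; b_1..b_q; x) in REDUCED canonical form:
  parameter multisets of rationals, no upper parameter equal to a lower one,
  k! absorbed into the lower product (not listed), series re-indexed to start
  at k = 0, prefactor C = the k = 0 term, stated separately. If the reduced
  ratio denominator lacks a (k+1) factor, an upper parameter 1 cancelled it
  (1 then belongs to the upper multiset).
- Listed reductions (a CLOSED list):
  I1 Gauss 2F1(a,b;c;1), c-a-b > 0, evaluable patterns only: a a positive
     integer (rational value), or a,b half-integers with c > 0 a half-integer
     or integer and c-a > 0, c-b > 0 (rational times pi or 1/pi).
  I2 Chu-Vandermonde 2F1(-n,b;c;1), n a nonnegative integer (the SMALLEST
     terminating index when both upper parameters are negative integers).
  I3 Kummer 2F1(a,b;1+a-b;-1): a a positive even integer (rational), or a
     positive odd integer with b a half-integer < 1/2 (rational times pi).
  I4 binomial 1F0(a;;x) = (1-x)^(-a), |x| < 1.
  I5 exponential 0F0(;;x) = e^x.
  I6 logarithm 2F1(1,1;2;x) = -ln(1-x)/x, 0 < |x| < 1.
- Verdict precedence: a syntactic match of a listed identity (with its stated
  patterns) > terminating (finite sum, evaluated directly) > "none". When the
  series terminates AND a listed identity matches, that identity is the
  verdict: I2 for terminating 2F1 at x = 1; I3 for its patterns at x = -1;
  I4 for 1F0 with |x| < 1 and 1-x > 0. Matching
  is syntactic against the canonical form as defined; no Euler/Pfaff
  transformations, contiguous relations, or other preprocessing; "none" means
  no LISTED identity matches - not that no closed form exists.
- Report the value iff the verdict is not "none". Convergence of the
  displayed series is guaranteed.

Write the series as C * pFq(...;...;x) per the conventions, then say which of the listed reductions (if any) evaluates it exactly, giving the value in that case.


This is \frac{8}{7} * 2F1(1, 1; 2; \frac{1}{5}) in reduced canonical form. Verdict (x = \frac{1}{5}): the I6 logarithm reduction applies (the logarithm: parameters (1,1;2), x = \frac{1}{5}). Value: \left(-\frac{40}{7}\right) \cdot \ln\left(\frac{4}{5}\right).

Structural cue: t_0 being \frac{8}{7}, the factorial ratio (C = 8/7) (k+a-1)!/(a-1)! is a rising factorial (a)_k.
Consecutive-term ratio: r(k) = \frac{1}{5} * (k+1) (k+1) / [(k+2) (k+1)] ; factor over Q: parameters, x = \frac{1}{5}, and C = \frac{8}{7}.


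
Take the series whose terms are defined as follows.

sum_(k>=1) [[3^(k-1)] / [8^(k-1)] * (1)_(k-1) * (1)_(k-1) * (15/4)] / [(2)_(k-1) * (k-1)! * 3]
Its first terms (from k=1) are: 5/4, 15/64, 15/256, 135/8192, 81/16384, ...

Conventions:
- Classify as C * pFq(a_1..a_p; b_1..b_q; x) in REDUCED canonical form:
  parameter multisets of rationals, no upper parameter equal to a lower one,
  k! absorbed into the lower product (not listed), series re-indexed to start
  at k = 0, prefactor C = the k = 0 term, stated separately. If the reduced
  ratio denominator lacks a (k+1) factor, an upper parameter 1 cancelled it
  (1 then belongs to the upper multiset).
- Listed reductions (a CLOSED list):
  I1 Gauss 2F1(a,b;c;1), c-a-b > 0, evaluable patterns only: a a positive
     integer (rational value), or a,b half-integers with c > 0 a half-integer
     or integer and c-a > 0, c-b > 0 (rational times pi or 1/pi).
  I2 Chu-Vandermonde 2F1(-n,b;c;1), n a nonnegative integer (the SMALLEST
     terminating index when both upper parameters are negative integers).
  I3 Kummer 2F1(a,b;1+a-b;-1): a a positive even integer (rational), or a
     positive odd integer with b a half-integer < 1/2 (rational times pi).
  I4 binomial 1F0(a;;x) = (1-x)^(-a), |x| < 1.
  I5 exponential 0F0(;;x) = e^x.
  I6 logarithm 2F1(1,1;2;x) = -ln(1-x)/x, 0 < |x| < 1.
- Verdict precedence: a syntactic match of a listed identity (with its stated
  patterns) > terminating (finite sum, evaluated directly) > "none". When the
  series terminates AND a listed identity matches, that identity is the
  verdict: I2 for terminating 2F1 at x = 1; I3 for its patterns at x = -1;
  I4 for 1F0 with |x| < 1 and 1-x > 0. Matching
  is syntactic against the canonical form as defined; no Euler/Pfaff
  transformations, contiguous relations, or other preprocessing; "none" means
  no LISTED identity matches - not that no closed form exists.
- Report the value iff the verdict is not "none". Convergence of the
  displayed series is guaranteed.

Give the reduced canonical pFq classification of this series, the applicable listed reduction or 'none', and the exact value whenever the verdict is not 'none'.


Key observation: t_0 being 5/4, the constant factors (C = 5/4, x = 3/8) combine into one prefactor.
Ratio: r(k) = (3/8) * (k+1) (k+1) / [(k+2) (k+1)] - rational; roots negated = parameters, x = (3/8), C = 5/4.

Canonical form: C = 5/4 times 2F1 with upper {1, 1}, lower {2}, x = 3/8. Verdict: this is the I6 logarithm reduction (the logarithm: parameters (1,1;2), x = 3/8). Value: (-10/3) * ln(5/8).


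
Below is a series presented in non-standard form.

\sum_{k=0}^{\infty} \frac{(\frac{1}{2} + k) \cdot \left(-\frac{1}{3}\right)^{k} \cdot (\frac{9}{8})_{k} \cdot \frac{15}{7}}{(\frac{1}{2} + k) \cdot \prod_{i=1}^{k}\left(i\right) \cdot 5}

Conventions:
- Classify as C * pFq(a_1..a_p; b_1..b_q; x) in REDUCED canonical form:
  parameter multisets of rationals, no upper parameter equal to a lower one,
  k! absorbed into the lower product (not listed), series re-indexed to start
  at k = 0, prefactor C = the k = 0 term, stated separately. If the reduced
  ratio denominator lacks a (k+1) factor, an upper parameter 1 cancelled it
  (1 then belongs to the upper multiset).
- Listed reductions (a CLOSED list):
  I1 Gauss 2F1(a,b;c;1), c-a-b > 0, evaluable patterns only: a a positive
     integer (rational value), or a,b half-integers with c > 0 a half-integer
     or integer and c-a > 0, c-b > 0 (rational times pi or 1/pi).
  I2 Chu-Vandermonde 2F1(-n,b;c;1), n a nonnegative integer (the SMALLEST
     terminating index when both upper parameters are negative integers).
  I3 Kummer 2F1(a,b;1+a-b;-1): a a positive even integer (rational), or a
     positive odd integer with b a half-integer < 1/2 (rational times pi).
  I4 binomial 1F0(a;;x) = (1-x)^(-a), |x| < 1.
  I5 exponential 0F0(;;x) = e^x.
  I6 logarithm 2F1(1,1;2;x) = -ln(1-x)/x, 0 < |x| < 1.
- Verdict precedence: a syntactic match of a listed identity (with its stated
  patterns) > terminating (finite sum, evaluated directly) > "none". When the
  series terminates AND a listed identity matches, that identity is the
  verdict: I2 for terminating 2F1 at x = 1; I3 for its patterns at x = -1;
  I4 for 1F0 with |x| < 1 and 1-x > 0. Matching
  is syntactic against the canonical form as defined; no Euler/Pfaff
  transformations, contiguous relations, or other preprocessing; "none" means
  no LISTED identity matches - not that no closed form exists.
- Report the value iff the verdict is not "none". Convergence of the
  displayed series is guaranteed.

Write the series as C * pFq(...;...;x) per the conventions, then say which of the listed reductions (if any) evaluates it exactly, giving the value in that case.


At argument -\frac{1}{3}: a 1F0 with upper {\frac{9}{8}}, lower {-}, scaled by C = \frac{3}{7}. Verdict: binomial (I4) matches (the 1F0 binomial series: exponent -9/8, x = -\frac{1}{3}). Value: \frac{3}{7} \cdot \left(\frac{4}{3}\right)^{-\frac{9}{8}}.

First insight: with t_0 = \frac{3}{7}, the product of the first k integers (C = 3/7, x = -1/3) is k!.
Term ratio: r(k) = -\frac{1}{3} * (k+\frac{9}{8}) / [(k+1)] - poly over poly, x = -\frac{1}{3} from leading terms; C = \frac{3}{7} at k = 0.


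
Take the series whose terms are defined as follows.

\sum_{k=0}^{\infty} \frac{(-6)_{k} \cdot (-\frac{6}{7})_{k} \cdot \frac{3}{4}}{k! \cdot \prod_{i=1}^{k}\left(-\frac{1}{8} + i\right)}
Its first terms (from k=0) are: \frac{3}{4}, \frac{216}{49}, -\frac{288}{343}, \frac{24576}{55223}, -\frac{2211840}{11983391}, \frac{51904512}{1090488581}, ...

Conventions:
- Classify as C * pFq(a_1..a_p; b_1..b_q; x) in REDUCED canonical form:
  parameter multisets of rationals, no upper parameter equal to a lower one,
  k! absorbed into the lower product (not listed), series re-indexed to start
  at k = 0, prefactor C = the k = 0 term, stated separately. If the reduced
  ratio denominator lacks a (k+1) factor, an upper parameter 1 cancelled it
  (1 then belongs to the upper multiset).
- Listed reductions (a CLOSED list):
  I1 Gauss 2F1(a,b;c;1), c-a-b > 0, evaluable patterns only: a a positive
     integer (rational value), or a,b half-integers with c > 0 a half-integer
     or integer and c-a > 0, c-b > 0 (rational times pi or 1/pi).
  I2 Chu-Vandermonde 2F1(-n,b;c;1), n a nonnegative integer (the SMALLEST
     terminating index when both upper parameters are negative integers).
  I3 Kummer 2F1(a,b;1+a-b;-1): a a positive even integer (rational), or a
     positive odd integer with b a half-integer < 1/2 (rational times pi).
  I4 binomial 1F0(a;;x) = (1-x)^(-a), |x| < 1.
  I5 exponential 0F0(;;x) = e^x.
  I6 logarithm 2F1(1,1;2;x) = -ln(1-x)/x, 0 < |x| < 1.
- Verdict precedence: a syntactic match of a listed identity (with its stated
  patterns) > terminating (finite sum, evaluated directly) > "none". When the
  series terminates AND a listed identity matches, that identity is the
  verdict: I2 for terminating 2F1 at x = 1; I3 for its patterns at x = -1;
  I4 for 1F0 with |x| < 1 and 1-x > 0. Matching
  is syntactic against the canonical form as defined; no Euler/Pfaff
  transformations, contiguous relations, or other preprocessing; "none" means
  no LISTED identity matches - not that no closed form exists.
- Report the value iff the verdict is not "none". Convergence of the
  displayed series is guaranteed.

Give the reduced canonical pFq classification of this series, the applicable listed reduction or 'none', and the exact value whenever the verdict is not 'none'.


The tell: with t_0 = \frac{3}{4}, the lower running product (C = 3/4) is a rising factorial.
Ratio: r(k) = 1 * (k-6) (k-\frac{6}{7}) / [(k+\frac{7}{8}) (k+1)] - poly over poly, x = 1 from leading terms; C = \frac{3}{4} at k = 0.

At argument 1: a 2F1 with upper {-6, -\frac{6}{7}}, lower {\frac{7}{8}}, scaled by C = \frac{3}{4}. Verdict: Chu-Vandermonde (I2) applies (terminating 2F1 at x = 1 with n = 6, b = -6/7, c = \frac{7}{8}). Exact value: \frac{510113827971}{110390997892}.


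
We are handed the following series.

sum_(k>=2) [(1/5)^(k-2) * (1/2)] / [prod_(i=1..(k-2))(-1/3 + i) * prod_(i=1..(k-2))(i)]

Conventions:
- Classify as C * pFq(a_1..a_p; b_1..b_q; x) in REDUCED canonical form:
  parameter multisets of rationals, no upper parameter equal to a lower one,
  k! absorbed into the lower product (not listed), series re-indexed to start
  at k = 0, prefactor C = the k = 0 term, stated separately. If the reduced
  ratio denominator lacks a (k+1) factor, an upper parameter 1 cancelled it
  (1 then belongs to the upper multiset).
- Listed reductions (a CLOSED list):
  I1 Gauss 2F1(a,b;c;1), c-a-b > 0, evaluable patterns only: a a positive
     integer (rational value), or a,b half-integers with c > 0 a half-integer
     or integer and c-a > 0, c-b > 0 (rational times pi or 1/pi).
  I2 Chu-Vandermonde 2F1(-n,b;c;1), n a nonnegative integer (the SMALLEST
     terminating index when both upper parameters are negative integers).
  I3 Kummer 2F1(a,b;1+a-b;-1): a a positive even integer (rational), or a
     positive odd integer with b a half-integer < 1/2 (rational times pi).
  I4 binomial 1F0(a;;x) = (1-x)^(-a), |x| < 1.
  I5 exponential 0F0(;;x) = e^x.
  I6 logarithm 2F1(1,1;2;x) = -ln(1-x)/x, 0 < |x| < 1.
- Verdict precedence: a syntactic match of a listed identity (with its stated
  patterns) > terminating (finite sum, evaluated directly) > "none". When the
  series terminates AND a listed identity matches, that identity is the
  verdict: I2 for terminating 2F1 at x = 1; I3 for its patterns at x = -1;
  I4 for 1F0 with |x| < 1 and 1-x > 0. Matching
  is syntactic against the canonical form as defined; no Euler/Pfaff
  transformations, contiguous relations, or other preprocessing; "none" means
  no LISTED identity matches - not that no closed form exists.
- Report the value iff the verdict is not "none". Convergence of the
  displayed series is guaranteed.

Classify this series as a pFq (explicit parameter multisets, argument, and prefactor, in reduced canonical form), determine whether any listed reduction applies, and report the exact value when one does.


Canonical form: C = 1/2 times 0F1 with upper {-}, lower {2/3}, x = 1/5. Verdict: none. A 0F1 with upper {-} fits none of I1-I6 at x = 1/5; the sum runs forever.

Key step: t_0 being 1/2, the product of the first k integers (C = 1/2) is k!.
Ratio: r(k) = (1/5) * 1 / [(k+2/3) (k+1)] - rational in k, leading ratio (1/5); with t_0 = 1/2, classification follows.


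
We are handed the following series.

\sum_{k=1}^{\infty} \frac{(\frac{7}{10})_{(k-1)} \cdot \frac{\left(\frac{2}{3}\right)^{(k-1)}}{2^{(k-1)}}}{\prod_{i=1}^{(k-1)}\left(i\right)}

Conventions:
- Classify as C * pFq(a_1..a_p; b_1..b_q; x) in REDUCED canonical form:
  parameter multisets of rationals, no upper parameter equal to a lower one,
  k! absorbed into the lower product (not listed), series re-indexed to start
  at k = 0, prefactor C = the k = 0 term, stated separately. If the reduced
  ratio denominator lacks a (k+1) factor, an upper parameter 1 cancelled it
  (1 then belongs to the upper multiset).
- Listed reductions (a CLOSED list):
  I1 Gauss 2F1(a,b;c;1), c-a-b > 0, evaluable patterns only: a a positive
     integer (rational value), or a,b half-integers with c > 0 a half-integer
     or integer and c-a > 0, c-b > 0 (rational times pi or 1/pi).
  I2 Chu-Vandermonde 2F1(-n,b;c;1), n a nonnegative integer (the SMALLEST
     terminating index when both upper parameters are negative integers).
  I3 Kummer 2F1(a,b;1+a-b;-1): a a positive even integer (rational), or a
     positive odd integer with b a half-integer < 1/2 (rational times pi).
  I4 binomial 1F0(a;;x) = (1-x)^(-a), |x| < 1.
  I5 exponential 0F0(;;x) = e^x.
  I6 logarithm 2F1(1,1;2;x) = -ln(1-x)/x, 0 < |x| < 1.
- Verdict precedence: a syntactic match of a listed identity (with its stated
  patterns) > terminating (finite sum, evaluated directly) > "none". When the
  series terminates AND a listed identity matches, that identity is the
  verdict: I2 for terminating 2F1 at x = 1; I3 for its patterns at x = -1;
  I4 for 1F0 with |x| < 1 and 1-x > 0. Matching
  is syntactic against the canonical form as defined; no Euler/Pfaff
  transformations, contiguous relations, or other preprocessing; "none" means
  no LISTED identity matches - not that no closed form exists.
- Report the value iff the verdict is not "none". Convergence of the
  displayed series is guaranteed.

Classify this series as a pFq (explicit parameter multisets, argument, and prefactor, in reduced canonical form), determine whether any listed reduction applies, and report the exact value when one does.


Prefactor 1, argument \frac{1}{3}: 1F0 with upper {\frac{7}{10}} over lower {-}. Verdict (x = \frac{1}{3}): the binomial series (I4) applies (the 1F0 binomial series: exponent -7/10, x = \frac{1}{3}). Value: \left(\frac{2}{3}\right)^{-\frac{7}{10}}.

Structural cue: t_0 being 1, the two k-th powers (C = 1) combine into one argument.
Step ratio: r(k) = \frac{1}{3} * (k+\frac{7}{10}) / [(k+1)] - rational in k. x = \frac{1}{3}; t_0 = 1; negate the roots.


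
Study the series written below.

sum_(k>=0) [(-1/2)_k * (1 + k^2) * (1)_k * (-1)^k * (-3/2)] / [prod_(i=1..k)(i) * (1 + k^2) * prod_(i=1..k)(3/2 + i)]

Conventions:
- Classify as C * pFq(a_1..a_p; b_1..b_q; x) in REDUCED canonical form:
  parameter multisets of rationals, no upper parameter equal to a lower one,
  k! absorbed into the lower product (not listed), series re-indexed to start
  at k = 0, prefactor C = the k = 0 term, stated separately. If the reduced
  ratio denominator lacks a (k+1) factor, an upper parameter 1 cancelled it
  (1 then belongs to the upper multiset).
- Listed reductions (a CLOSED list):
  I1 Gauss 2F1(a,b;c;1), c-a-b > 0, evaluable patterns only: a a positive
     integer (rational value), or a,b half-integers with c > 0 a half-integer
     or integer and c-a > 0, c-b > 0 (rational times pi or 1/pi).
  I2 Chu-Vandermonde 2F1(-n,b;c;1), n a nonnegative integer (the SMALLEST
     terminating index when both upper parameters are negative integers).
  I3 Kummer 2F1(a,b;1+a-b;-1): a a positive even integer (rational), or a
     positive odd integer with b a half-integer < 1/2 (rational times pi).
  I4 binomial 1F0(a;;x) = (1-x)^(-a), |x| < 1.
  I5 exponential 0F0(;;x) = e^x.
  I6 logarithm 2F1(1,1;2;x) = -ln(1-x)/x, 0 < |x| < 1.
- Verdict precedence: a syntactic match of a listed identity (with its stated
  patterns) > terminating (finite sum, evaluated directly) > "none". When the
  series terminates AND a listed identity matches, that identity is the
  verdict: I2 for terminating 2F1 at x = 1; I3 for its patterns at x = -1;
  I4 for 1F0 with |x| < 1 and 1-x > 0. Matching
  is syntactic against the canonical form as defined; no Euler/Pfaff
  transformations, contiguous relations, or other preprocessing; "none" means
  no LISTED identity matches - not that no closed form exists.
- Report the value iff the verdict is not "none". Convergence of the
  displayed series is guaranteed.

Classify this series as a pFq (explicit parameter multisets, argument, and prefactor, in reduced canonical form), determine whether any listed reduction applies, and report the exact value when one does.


Prefactor -3/2, argument -1: 2F1 with upper {-1/2, 1} over lower {5/2}. Verdict at x = -1: Kummer's theorem (I3) matches (x = -1; c = 5/2 equals 1+a-b for upper {-1/2, 1}: listed pattern). Sum: (-9/16) * pi.

Structural cue: x = (-1) and the product of the first k integers (C = -3/2) is k!.
Step ratio: r(k) = (-1) * (k-1/2) (k+1) / [(k+5/2) (k+1)] - poly over poly, x = (-1) from leading terms; C = -3/2 at k = 0.


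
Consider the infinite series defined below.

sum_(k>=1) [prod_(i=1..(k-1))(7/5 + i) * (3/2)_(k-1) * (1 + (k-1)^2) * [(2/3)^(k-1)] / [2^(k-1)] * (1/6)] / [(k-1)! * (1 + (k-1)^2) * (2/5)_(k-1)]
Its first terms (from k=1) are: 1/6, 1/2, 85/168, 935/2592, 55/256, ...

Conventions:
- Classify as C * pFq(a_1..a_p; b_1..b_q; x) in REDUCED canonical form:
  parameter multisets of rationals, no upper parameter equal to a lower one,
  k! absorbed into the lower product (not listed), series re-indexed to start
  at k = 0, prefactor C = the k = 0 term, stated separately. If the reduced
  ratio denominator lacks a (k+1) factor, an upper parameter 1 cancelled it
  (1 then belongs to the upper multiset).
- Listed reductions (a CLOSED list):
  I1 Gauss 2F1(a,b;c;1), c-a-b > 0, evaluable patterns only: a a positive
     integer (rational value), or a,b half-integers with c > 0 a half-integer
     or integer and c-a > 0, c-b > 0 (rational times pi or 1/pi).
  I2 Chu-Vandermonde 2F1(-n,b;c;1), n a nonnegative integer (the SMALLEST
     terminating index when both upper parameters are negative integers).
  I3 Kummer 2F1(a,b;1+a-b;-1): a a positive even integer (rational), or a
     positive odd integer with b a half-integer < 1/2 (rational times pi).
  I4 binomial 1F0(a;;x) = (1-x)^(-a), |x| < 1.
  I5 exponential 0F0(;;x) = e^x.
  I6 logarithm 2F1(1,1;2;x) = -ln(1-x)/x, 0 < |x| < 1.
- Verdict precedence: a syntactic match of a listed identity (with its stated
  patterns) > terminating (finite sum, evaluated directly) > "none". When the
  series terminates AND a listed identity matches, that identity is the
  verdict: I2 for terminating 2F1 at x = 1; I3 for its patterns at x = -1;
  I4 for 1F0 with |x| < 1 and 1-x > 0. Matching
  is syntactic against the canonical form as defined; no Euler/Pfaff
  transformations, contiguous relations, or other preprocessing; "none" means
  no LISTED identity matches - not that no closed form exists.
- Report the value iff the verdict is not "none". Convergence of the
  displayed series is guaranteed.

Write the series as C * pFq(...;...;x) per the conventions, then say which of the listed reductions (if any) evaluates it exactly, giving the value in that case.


The series (x = 1/3) is 2F1: upper {3/2, 12/5}, lower {2/5}, prefactor 1/6. Verdict: none - this 2F1 at x = 1/3 matches no listed pattern, and upper {3/2, 12/5} holds no stopper.

Structural cue: t_0 = 1/6 here, and the two k-th powers (C = 1/6) combine into one argument.
Term ratio: r(k) = (1/3) * (k+3/2) (k+12/5) / [(k+2/5) (k+1)] ; factor over Q: parameters, x = (1/3), and C = 1/6.


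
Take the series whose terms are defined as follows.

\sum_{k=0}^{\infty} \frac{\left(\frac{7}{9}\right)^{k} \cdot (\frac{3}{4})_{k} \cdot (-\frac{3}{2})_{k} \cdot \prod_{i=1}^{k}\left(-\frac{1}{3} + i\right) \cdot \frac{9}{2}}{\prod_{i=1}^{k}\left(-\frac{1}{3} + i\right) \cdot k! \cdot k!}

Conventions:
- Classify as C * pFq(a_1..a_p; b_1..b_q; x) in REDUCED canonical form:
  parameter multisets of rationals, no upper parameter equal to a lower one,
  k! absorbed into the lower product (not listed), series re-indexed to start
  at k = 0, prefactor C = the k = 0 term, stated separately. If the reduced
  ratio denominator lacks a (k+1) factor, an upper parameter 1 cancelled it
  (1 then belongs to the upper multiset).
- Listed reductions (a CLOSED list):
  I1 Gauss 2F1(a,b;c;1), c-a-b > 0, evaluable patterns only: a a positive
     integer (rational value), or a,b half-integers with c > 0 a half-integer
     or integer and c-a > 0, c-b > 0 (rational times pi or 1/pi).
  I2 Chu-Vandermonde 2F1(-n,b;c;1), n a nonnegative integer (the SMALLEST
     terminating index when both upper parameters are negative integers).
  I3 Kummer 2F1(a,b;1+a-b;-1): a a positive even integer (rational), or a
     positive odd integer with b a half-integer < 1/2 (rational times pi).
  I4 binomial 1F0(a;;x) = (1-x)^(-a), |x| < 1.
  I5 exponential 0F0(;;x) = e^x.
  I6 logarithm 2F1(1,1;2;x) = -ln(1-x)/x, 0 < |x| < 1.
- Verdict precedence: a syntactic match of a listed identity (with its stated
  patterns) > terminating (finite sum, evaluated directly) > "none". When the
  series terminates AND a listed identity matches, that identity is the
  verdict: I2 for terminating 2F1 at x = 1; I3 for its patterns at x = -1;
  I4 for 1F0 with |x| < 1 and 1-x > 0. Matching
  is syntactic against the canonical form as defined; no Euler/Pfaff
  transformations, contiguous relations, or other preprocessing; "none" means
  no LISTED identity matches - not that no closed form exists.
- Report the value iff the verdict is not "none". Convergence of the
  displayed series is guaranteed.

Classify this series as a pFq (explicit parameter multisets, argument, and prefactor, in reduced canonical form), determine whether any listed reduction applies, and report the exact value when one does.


x = \frac{7}{9} here; the reduced form reads 2F1, upper {-\frac{3}{2}, \frac{3}{4}}, lower {1}, C = \frac{9}{2}. Verdict: none here - no I1-I6 shape fits x = \frac{7}{9} with lower {1}.

Key step: t_0 being \frac{9}{2}, the lower running product (C = 9/2, x = 7/9) is a rising factorial.
Adjacent-term ratio: r(k) = \frac{7}{9} * (k-\frac{3}{2}) (k+\frac{3}{4}) / [(k+1) (k+1)] - poly over poly, x = \frac{7}{9} from leading terms; C = \frac{9}{2} at k = 0.


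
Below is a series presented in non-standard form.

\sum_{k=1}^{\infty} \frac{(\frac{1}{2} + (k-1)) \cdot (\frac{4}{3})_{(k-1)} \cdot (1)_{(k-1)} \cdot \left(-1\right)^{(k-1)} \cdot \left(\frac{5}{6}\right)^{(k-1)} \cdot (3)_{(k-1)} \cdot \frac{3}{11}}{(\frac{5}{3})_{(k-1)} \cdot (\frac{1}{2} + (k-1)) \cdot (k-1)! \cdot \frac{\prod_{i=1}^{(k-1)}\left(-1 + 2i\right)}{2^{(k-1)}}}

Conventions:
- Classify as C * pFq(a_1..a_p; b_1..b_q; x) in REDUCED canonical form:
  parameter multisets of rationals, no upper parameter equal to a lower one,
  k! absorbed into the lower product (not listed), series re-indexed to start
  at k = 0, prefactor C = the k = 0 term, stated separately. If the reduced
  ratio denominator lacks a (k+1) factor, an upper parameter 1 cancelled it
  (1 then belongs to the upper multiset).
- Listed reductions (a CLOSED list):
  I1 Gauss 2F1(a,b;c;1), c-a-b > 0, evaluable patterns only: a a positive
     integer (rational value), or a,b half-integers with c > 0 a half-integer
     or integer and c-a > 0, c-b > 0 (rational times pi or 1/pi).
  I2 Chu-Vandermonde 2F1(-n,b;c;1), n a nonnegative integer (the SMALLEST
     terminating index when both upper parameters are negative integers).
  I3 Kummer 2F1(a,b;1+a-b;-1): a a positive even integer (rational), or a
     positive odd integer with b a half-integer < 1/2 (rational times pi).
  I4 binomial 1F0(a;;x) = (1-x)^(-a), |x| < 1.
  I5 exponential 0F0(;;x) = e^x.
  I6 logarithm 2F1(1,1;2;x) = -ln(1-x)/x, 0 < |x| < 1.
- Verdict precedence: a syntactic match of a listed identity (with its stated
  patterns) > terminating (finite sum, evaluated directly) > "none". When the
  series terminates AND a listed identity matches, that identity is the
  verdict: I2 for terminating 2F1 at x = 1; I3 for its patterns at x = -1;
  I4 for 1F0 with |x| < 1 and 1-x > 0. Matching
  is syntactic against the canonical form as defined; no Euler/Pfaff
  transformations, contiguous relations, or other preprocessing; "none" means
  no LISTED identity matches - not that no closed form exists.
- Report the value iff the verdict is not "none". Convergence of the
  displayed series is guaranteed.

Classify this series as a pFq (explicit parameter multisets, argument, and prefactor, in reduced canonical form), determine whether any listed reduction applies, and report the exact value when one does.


x = -\frac{5}{6} here; the reduced form reads 3F2, upper {1, \frac{4}{3}, 3}, lower {\frac{1}{2}, \frac{5}{3}}, C = \frac{3}{11}. Verdict: no listed reduction: x = -\frac{5}{6} and upper {1, \frac{4}{3}, 3} fail every I1-I6 pattern.

The tell: from the first term \frac{3}{11}: the (-1)^k factor (C = 3/11) folds into the argument's sign.
Ratio: r(k) = -\frac{5}{6} * (k+1) (k+\frac{4}{3}) (k+3) / [(k+\frac{1}{2}) (k+\frac{5}{3}) (k+1)] ; factor over Q: parameters, x = -\frac{5}{6}, and C = \frac{3}{11}.
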